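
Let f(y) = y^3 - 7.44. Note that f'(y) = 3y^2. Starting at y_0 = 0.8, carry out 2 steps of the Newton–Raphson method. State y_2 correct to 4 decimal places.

3.0665

y_0 = 0.800000: f = -6.928000, f' = 1.920000 → y_1 = 0.800000 - (-6.928000)/(1.920000) = 4.408333
y_1 = 4.408333: f = 78.228917, f' = 58.300208 → y_2 = 4.408333 - (78.228917)/(58.300208) = 3.066504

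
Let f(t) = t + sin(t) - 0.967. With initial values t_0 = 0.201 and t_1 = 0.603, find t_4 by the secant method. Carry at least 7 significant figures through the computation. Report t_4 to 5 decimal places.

f(t_0) = -0.566351, f(t_1) = 0.203116
t_2 = 0.603000 - (0.203116)·(0.603000 - 0.201000)/(0.203116 - (-0.566351)) = 0.496884; f(t_2) = 0.006573
t_3 = 0.496884 - (0.006573)·(0.496884 - 0.603000)/(0.006573 - (0.203116)) = 0.493335; f(t_3) = -0.000099
t_4 = 0.493335 - (-0.000099)·(0.493335 - 0.496884)/(-0.000099 - (0.006573)) = 0.493388; f(t_4) = 0.000000

0.49339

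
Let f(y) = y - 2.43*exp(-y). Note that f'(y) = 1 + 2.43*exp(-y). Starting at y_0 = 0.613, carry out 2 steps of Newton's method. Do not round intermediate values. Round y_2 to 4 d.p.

Newton update: y ← y − f(y)/f'(y).
y_0 = 0.613000: f = -0.703388, f' = 2.316388 → y_1 = 0.613000 - (-0.703388)/(2.316388) = 0.916657
y_1 = 0.916657: f = -0.054987, f' = 1.971644 → y_2 = 0.916657 - (-0.054987)/(1.971644) = 0.944546

0.9445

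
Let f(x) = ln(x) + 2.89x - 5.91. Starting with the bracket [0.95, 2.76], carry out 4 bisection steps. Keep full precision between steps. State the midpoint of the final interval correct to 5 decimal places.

f(0.950000) = -3.215793, f(2.760000) = 3.081631 (opposite signs)
step 1: m = 1.855000, f(m) = 0.068835 > 0 → root in [0.950000, 1.855000]
step 2: m = 1.402500, f(m) = -1.518519 < 0 → root in [1.402500, 1.855000]
step 3: m = 1.628750, f(m) = -0.715100 < 0 → root in [1.628750, 1.855000]
step 4: m = 1.741875, f(m) = -0.321019 < 0 → root in [1.741875, 1.855000]
Midpoint of [1.741875, 1.855000] = 1.798437

1.79844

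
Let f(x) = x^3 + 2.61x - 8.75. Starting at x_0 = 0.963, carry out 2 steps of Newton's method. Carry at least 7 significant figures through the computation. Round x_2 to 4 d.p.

f'(x) = 3x^2 + 2.61
x_0 = 0.963000: f = -5.343514, f' = 5.392107 → x_1 = 0.963000 - (-5.343514)/(5.392107) = 1.953988
x_1 = 1.953988: f = 3.810371, f' = 14.064208 → x_2 = 1.953988 - (3.810371)/(14.064208) = 1.683061

1.6831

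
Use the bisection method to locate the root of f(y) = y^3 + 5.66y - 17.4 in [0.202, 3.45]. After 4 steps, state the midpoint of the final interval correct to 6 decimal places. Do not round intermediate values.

f(0.202000) = -16.248438, f(3.450000) = 43.190625 (opposite signs)
step 1: m = 1.826000, f(m) = -0.976452 < 0 → root in [1.826000, 3.450000]
step 2: m = 2.638000, f(m) = 15.889038 > 0 → root in [1.826000, 2.638000]
step 3: m = 2.232000, f(m) = 6.352551 > 0 → root in [1.826000, 2.232000]
step 4: m = 2.029000, f(m) = 2.437210 > 0 → root in [1.826000, 2.029000]
Midpoint of [1.826000, 2.029000] = 1.927500

1.927500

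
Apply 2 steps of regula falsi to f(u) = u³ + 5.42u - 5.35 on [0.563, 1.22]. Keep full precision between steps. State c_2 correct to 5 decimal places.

0.86259

f(0.563000) = -2.120086, f(1.220000) = 3.078248
step 1: c = 0.830951, f(c) = -0.272494 < 0 → new bracket [0.830951, 1.220000]
step 2: c = 0.862589, f(c) = -0.032946 < 0 → new bracket [0.862589, 1.220000]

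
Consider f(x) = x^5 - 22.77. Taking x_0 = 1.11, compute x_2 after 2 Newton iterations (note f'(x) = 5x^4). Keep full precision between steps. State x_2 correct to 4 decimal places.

3.1302

Newton update: x ← x − f(x)/f'(x).
x_0 = 1.110000: f = -21.084942, f' = 7.590352 → x_1 = 1.110000 - (-21.084942)/(7.590352) = 3.887861
x_1 = 3.887861: f = 865.517534, f' = 1142.385963 → x_2 = 3.887861 - (865.517534)/(1142.385963) = 3.130221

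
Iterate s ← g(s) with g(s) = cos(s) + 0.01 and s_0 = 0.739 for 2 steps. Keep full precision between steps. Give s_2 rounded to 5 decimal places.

0.74227

s_1 = g(0.739000) = 0.749142
s_2 = g(0.749142) = 0.742273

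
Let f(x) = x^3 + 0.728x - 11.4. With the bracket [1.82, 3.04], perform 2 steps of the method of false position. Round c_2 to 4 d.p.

f(1.820000) = -4.046472, f(3.040000) = 18.907584
step 1: c = 2.035069, f(c) = -1.490225 < 0 → new bracket [2.035069, 3.040000]
step 2: c = 2.108487, f(c) = -0.491285 < 0 → new bracket [2.108487, 3.040000]

2.1085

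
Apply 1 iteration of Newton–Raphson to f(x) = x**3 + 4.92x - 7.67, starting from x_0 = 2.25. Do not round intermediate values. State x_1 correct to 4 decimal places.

1.5144

f'(x) = 3x**2 + 4.92
x_0 = 2.250000: f = 14.790625, f' = 20.107500 → x_1 = 2.250000 - (14.790625)/(20.107500) = 1.514422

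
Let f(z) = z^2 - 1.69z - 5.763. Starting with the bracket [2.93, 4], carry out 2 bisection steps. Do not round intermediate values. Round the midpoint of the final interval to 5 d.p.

3.33125

f(2.930000) = -2.129800, f(4.000000) = 3.477000 (opposite signs)
step 1: m = 3.465000, f(m) = 0.387375 > 0 → root in [2.930000, 3.465000]
step 2: m = 3.197500, f(m) = -0.942769 < 0 → root in [3.197500, 3.465000]
Midpoint of [3.197500, 3.465000] = 3.331250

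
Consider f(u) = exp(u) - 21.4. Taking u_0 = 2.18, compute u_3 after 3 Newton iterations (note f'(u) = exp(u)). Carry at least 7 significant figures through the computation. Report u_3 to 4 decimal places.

3.0704

u_0 = 2.180000: f = -12.553694, f' = 8.846306 → u_1 = 2.180000 - (-12.553694)/(8.846306) = 3.599089
u_1 = 3.599089: f = 15.164900, f' = 36.564900 → u_2 = 3.599089 - (15.164900)/(36.564900) = 3.184349
u_2 = 3.184349: f = 2.751572, f' = 24.151572 → u_3 = 3.184349 - (2.751572)/(24.151572) = 3.070420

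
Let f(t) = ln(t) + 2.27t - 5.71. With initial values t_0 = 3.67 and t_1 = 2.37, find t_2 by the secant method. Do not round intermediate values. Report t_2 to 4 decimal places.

f(t_0) = 3.921092, f(t_1) = 0.532790
t_2 = 2.370000 - (0.532790)·(2.370000 - 3.670000)/(0.532790 - (3.921092)) = 2.165583; f(t_2) = -0.021437

2.1656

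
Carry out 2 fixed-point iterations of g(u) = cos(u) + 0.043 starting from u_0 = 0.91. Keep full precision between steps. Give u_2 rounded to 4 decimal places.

u_1 = g(0.910000) = 0.656746
u_2 = g(0.656746) = 0.834983

0.8350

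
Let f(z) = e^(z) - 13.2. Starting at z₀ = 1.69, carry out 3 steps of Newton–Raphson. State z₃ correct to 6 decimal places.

2.587717

f'(z) = e^(z)
z_0 = 1.690000: f = -7.780519, f' = 5.419481 → z_1 = 1.690000 - (-7.780519)/(5.419481) = 3.125658
z_1 = 3.125658: f = 9.574870, f' = 22.774870 → z_2 = 3.125658 - (9.574870)/(22.774870) = 2.705244
z_2 = 2.705244: f = 1.757965, f' = 14.957965 → z_3 = 2.705244 - (1.757965)/(14.957965) = 2.587717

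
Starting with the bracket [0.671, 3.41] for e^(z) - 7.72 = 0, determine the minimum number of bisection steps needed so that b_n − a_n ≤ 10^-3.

Initial width b − a = 3.41 − 0.671 = 2.739000.
After n steps the width is (b−a)/2^n; need (b−a)/2^n ≤ 10^-3.
So n ≥ log₂(2.739000/10^-3) = log₂(2739.0000) ≈ 11.4194.
Hence n = 12.

12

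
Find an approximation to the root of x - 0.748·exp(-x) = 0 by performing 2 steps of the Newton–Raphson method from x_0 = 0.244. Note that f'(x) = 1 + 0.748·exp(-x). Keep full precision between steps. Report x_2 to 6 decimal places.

0.468286

x_0 = 0.244000: f = -0.342049, f' = 1.586049 → x_1 = 0.244000 - (-0.342049)/(1.586049) = 0.459661
x_1 = 0.459661: f = -0.012699, f' = 1.472360 → x_2 = 0.459661 - (-0.012699)/(1.472360) = 0.468286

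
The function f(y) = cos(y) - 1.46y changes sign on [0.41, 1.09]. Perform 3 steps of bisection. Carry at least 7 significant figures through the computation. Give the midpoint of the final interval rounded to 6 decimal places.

f(0.410000) = 0.318521, f(1.090000) = -1.128915 (opposite signs)
step 1: m = 0.750000, f(m) = -0.363311 < 0 → root in [0.410000, 0.750000]
step 2: m = 0.580000, f(m) = -0.010337 < 0 → root in [0.410000, 0.580000]
step 3: m = 0.495000, f(m) = 0.157269 > 0 → root in [0.495000, 0.580000]
Midpoint of [0.495000, 0.580000] = 0.537500

0.537500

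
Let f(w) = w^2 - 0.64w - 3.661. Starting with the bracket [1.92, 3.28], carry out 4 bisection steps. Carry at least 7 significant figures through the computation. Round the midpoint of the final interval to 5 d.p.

f(1.920000) = -1.203400, f(3.280000) = 4.998200 (opposite signs)
step 1: m = 2.600000, f(m) = 1.435000 > 0 → root in [1.920000, 2.600000]
step 2: m = 2.260000, f(m) = 0.000200 > 0 → root in [1.920000, 2.260000]
step 3: m = 2.090000, f(m) = -0.630500 < 0 → root in [2.090000, 2.260000]
step 4: m = 2.175000, f(m) = -0.322375 < 0 → root in [2.175000, 2.260000]
Midpoint of [2.175000, 2.260000] = 2.217500

2.21750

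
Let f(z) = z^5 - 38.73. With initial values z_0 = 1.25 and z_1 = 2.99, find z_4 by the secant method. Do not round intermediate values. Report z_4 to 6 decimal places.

f(z_0) = -35.678242, f(z_1) = 200.246910
z_2 = 2.990000 - (200.246910)·(2.990000 - 1.250000)/(200.246910 - (-35.678242)) = 1.513135; f(z_2) = -30.797899
z_3 = 1.513135 - (-30.797899)·(1.513135 - 2.990000)/(-30.797899 - (200.246910)) = 1.709999; f(z_3) = -24.108942
z_4 = 1.709999 - (-24.108942)·(1.709999 - 1.513135)/(-24.108942 - (-30.797899)) = 2.419553; f(z_4) = 44.193063

2.419553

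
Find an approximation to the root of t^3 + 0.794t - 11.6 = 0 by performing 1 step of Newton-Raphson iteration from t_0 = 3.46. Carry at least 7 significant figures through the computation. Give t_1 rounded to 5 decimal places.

f'(t) = 3t^2 + 0.794
t_0 = 3.460000: f = 32.568976, f' = 36.708800 → t_1 = 3.460000 - (32.568976)/(36.708800) = 2.572775

2.57277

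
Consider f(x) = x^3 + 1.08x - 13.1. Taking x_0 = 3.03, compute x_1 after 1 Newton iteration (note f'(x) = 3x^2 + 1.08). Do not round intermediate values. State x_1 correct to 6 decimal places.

2.401459

Newton update: x ← x − f(x)/f'(x).
x_0 = 3.030000: f = 17.990527, f' = 28.622700 → x_1 = 3.030000 - (17.990527)/(28.622700) = 2.401459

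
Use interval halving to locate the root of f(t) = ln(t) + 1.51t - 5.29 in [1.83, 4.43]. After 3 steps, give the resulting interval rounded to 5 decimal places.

f(1.830000) = -1.922384, f(4.430000) = 2.887700 (opposite signs)
step 1: m = 3.130000, f(m) = 0.577333 > 0 → root in [1.830000, 3.130000]
step 2: m = 2.480000, f(m) = -0.636941 < 0 → root in [2.480000, 3.130000]
step 3: m = 2.805000, f(m) = -0.023046 < 0 → root in [2.805000, 3.130000]

[2.80500, 3.13000]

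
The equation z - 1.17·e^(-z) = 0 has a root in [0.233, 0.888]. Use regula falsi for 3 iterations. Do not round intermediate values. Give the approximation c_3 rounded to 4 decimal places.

f(0.233000) = -0.693820, f(0.888000) = 0.406571
step 1: c = 0.645991, f(c) = 0.032745 > 0 → new bracket [0.233000, 0.645991]
step 2: c = 0.627379, f(c) = 0.002611 > 0 → new bracket [0.233000, 0.627379]
step 3: c = 0.625900, f(c) = 0.000208 > 0 → new bracket [0.233000, 0.625900]

0.6259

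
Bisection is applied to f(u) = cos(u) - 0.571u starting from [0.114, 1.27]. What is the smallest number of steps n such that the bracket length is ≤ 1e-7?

24

Initial width b − a = 1.27 − 0.114 = 1.156000.
After n steps the width is (b−a)/2^n; need (b−a)/2^n ≤ 1e-7.
So n ≥ log₂(1.156000/1e-7) = log₂(11560000.0000) ≈ 23.4626.
Hence n = 24.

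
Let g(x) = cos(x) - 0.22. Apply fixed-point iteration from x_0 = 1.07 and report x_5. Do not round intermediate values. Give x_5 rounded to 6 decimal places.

x_1 = g(1.070000) = 0.260124
x_2 = g(0.260124) = 0.746358
x_3 = g(0.746358) = 0.514167
x_4 = g(0.514167) = 0.650703
x_5 = g(0.650703) = 0.575658

0.575658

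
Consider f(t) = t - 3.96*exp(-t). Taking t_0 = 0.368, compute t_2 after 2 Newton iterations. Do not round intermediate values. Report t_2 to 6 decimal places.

1.186186

Newton update: t ← t − f(t)/f'(t).
f'(t) = 1 + 3.96*exp(-t)
t_0 = 0.368000: f = -2.372784, f' = 3.740784 → t_1 = 0.368000 - (-2.372784)/(3.740784) = 1.002301
t_1 = 1.002301: f = -0.451153, f' = 2.453454 → t_2 = 1.002301 - (-0.451153)/(2.453454) = 1.186186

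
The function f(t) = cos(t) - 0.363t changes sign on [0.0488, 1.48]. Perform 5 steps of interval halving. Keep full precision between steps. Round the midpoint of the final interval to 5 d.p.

1.14456

f(0.048800) = 0.981095, f(1.480000) = -0.446568 (opposite signs)
step 1: m = 0.764400, f(m) = 0.444321 > 0 → root in [0.764400, 1.480000]
step 2: m = 1.122200, f(m) = 0.026343 > 0 → root in [1.122200, 1.480000]
step 3: m = 1.301100, f(m) = -0.205861 < 0 → root in [1.122200, 1.301100]
step 4: m = 1.211650, f(m) = -0.088354 < 0 → root in [1.122200, 1.211650]
step 5: m = 1.166925, f(m) = -0.030613 < 0 → root in [1.122200, 1.166925]
Midpoint of [1.122200, 1.166925] = 1.144562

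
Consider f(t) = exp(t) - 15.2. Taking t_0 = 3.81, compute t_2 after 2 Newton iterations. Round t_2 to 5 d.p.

2.80019

Newton update: t ← t − f(t)/f'(t).
f'(t) = exp(t)
t_0 = 3.810000: f = 29.950439, f' = 45.150439 → t_1 = 3.810000 - (29.950439)/(45.150439) = 3.146652
t_1 = 3.146652: f = 8.058074, f' = 23.258074 → t_2 = 3.146652 - (8.058074)/(23.258074) = 2.800189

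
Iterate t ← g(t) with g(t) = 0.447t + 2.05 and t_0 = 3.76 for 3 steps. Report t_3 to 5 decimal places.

t_1 = g(3.760000) = 3.730720
t_2 = g(3.730720) = 3.717632
t_3 = g(3.717632) = 3.711781

3.71178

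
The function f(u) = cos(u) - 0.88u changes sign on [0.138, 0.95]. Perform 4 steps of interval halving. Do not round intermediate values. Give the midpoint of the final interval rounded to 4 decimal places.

f(0.138000) = 0.869053, f(0.950000) = -0.254317 (opposite signs)
step 1: m = 0.544000, f(m) = 0.376925 > 0 → root in [0.544000, 0.950000]
step 2: m = 0.747000, f(m) = 0.076370 > 0 → root in [0.747000, 0.950000]
step 3: m = 0.848500, f(m) = -0.085571 < 0 → root in [0.747000, 0.848500]
step 4: m = 0.797750, f(m) = -0.003701 < 0 → root in [0.747000, 0.797750]
Midpoint of [0.747000, 0.797750] = 0.772375

0.7724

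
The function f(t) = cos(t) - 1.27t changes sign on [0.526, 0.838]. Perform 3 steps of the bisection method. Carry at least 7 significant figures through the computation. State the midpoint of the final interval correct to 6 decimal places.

0.623500

f(0.526000) = 0.196802, f(0.838000) = -0.395309 (opposite signs)
step 1: m = 0.682000, f(m) = -0.089826 < 0 → root in [0.526000, 0.682000]
step 2: m = 0.604000, f(m) = 0.055990 > 0 → root in [0.604000, 0.682000]
step 3: m = 0.643000, f(m) = -0.016309 < 0 → root in [0.604000, 0.643000]
Midpoint of [0.604000, 0.643000] = 0.623500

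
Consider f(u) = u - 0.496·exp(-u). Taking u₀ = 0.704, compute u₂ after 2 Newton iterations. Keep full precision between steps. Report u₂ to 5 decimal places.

0.34962

f'(u) = 1 + 0.496·exp(-u)
u_0 = 0.704000: f = 0.458677, f' = 1.245323 → u_1 = 0.704000 - (0.458677)/(1.245323) = 0.335680
u_1 = 0.335680: f = -0.018886, f' = 1.354566 → u_2 = 0.335680 - (-0.018886)/(1.354566) = 0.349623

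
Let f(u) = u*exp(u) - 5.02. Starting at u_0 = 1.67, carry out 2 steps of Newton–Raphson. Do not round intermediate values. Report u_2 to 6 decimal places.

1.332320

f'(u) = (u+1)*exp(u)
u_0 = 1.670000: f = 3.851320, f' = 14.183488 → u_1 = 1.670000 - (3.851320)/(14.183488) = 1.398465
u_1 = 1.398465: f = 0.642352, f' = 9.711330 → u_2 = 1.398465 - (0.642352)/(9.711330) = 1.332320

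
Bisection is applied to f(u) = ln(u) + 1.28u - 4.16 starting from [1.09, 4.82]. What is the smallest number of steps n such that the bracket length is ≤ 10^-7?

26

Initial width b − a = 4.82 − 1.09 = 3.730000.
After n steps the width is (b−a)/2^n; need (b−a)/2^n ≤ 10^-7.
So n ≥ log₂(3.730000/10^-7) = log₂(37300000.0000) ≈ 25.1527.
Hence n = 26.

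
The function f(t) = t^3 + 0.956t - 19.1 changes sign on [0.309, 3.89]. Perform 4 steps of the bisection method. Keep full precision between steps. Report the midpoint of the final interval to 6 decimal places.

f(0.309000) = -18.775092, f(3.890000) = 43.482709 (opposite signs)
step 1: m = 2.099500, f(m) = -7.838491 < 0 → root in [2.099500, 3.890000]
step 2: m = 2.994750, f(m) = 10.621479 > 0 → root in [2.099500, 2.994750]
step 3: m = 2.547125, f(m) = -0.139594 < 0 → root in [2.547125, 2.994750]
step 4: m = 2.770937, f(m) = 4.824537 > 0 → root in [2.547125, 2.770937]
Midpoint of [2.547125, 2.770937] = 2.659031

2.659031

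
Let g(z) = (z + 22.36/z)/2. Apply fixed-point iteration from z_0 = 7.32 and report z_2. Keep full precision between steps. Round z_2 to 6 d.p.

z_1 = g(7.320000) = 5.187322
z_2 = g(5.187322) = 4.748916

4.748916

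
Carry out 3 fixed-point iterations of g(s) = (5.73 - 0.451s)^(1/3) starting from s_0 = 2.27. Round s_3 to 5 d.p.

s_1 = g(2.270000) = 1.675808
s_2 = g(1.675808) = 1.707031
s_3 = g(1.707031) = 1.705419

1.70542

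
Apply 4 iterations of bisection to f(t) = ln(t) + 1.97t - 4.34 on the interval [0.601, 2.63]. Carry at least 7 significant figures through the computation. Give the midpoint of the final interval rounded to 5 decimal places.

1.93253

f(0.601000) = -3.665190, f(2.630000) = 1.808084 (opposite signs)
step 1: m = 1.615500, f(m) = -0.677820 < 0 → root in [1.615500, 2.630000]
step 2: m = 2.122750, f(m) = 0.594530 > 0 → root in [1.615500, 2.122750]
step 3: m = 1.869125, f(m) = -0.032353 < 0 → root in [1.869125, 2.122750]
step 4: m = 1.995937, f(m) = 0.283111 > 0 → root in [1.869125, 1.995937]
Midpoint of [1.869125, 1.995937] = 1.932531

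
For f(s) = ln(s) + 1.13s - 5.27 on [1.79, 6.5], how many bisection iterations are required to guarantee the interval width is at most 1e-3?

13

Initial width b − a = 6.5 − 1.79 = 4.710000.
After n steps the width is (b−a)/2^n; need (b−a)/2^n ≤ 1e-3.
So n ≥ log₂(4.710000/1e-3) = log₂(4710.0000) ≈ 12.2015.
Hence n = 13.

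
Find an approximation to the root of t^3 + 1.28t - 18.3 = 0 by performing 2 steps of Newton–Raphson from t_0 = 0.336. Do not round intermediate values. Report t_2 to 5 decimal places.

7.59042

f'(t) = 3t^2 + 1.28
t_0 = 0.336000: f = -17.831987, f' = 1.618688 → t_1 = 0.336000 - (-17.831987)/(1.618688) = 11.352321
t_1 = 11.352321: f = 1459.263601, f' = 387.905590 → t_2 = 11.352321 - (1459.263601)/(387.905590) = 7.590417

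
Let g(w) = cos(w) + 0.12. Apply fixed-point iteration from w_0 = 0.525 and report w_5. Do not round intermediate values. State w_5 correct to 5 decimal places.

w_1 = g(0.525000) = 0.985324
w_2 = g(0.985324) = 0.672593
w_3 = g(0.672593) = 0.902209
w_4 = g(0.902209) = 0.739878
w_5 = g(0.739878) = 0.858551

0.85855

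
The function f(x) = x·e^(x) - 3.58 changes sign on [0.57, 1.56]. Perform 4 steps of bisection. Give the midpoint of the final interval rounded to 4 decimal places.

f(0.570000) = -2.572088, f(1.560000) = 3.843761 (opposite signs)
step 1: m = 1.065000, f(m) = -0.490606 < 0 → root in [1.065000, 1.560000]
step 2: m = 1.312500, f(m) = 1.296529 > 0 → root in [1.065000, 1.312500]
step 3: m = 1.188750, f(m) = 0.322636 > 0 → root in [1.065000, 1.188750]
step 4: m = 1.126875, f(m) = -0.102466 < 0 → root in [1.126875, 1.188750]
Midpoint of [1.126875, 1.188750] = 1.157812

1.1578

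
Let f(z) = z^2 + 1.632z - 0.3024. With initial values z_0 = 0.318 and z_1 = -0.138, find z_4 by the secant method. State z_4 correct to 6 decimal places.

0.167938

f(z_0) = 0.317700, f(z_1) = -0.508572
z_2 = -0.138000 - (-0.508572)·(-0.138000 - 0.318000)/(-0.508572 - (0.317700)) = 0.142669; f(z_2) = -0.049210
z_3 = 0.142669 - (-0.049210)·(0.142669 - -0.138000)/(-0.049210 - (-0.508572)) = 0.172736; f(z_3) = 0.009343
z_4 = 0.172736 - (0.009343)·(0.172736 - 0.142669)/(0.009343 - (-0.049210)) = 0.167938; f(z_4) = -0.000121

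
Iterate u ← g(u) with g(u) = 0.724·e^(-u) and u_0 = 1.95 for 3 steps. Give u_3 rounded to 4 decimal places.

u_1 = g(1.950000) = 0.103006
u_2 = g(0.103006) = 0.653136
u_3 = g(0.653136) = 0.376778

0.3768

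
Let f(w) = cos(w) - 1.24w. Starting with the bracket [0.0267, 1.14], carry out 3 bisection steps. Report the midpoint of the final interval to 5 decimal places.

0.65293

f(0.026700) = 0.966536, f(1.140000) = -0.996005 (opposite signs)
step 1: m = 0.583350, f(m) = 0.111268 > 0 → root in [0.583350, 1.140000]
step 2: m = 0.861675, f(m) = -0.417310 < 0 → root in [0.583350, 0.861675]
step 3: m = 0.722512, f(m) = -0.145769 < 0 → root in [0.583350, 0.722512]
Midpoint of [0.583350, 0.722512] = 0.652931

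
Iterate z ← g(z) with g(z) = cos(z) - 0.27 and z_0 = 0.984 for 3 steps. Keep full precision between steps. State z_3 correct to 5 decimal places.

z_1 = g(0.984000) = 0.283696
z_2 = g(0.283696) = 0.690027
z_3 = g(0.690027) = 0.501229

0.50123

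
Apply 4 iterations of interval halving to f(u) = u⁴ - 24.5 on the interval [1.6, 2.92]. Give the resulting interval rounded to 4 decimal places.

f(1.600000) = -17.946400, f(2.920000) = 48.199497 (opposite signs)
step 1: m = 2.260000, f(m) = 1.587578 > 0 → root in [1.600000, 2.260000]
step 2: m = 1.930000, f(m) = -10.625120 < 0 → root in [1.930000, 2.260000]
step 3: m = 2.095000, f(m) = -5.236460 < 0 → root in [2.095000, 2.260000]
step 4: m = 2.177500, f(m) = -2.018118 < 0 → root in [2.177500, 2.260000]

[2.1775, 2.2600]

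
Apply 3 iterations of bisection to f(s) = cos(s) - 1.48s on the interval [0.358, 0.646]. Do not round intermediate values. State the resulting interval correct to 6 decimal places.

[0.538000, 0.574000]

f(0.358000) = 0.406759, f(0.646000) = -0.157582 (opposite signs)
step 1: m = 0.502000, f(m) = 0.133662 > 0 → root in [0.502000, 0.646000]
step 2: m = 0.574000, f(m) = -0.009784 < 0 → root in [0.502000, 0.574000]
step 3: m = 0.538000, f(m) = 0.062495 > 0 → root in [0.538000, 0.574000]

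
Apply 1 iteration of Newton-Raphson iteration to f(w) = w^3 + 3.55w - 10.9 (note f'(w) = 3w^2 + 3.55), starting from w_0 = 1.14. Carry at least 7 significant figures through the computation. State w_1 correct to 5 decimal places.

Newton update: w ← w − f(w)/f'(w).
w_0 = 1.140000: f = -5.371456, f' = 7.448800 → w_1 = 1.140000 - (-5.371456)/(7.448800) = 1.861117

1.86112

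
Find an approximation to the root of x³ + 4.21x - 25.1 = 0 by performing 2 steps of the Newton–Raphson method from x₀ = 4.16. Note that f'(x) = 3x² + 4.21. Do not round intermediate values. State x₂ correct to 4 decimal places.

x_0 = 4.160000: f = 64.404896, f' = 56.126800 → x_1 = 4.160000 - (64.404896)/(56.126800) = 3.012511
x_1 = 3.012511: f = 14.921873, f' = 31.435664 → x_2 = 3.012511 - (14.921873)/(31.435664) = 2.537831

2.5378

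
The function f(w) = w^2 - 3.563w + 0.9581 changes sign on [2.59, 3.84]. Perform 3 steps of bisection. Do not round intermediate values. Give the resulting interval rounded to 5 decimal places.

f(2.590000) = -1.561970, f(3.840000) = 2.021780 (opposite signs)
step 1: m = 3.215000, f(m) = -0.160720 < 0 → root in [3.215000, 3.840000]
step 2: m = 3.527500, f(m) = 0.832874 > 0 → root in [3.215000, 3.527500]
step 3: m = 3.371250, f(m) = 0.311663 > 0 → root in [3.215000, 3.371250]

[3.21500, 3.37125]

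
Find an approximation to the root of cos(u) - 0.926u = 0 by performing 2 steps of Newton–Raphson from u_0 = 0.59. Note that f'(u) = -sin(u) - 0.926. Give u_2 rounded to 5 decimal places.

u_0 = 0.590000: f = 0.284601, f' = -1.482361 → u_1 = 0.590000 - (0.284601)/(-1.482361) = 0.781991
u_1 = 0.781991: f = -0.014613, f' = -1.630694 → u_2 = 0.781991 - (-0.014613)/(-1.630694) = 0.773031

0.77303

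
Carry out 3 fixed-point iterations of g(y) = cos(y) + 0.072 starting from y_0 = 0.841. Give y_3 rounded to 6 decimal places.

y_1 = g(0.841000) = 0.738718
y_2 = g(0.738718) = 0.811332
y_3 = g(0.811332) = 0.760533

0.760533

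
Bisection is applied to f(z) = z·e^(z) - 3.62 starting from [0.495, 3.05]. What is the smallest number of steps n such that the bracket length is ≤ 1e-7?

25

Initial width b − a = 3.05 − 0.495 = 2.555000.
After n steps the width is (b−a)/2^n; need (b−a)/2^n ≤ 1e-7.
So n ≥ log₂(2.555000/1e-7) = log₂(25550000.0000) ≈ 24.6068.
Hence n = 25.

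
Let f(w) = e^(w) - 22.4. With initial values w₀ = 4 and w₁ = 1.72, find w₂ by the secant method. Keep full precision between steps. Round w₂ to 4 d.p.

2.5022

f(w_0) = 32.198150, f(w_1) = -16.815472
w_2 = 1.720000 - (-16.815472)·(1.720000 - 4.000000)/(-16.815472 - (32.198150)) = 2.502217; f(w_2) = -10.190471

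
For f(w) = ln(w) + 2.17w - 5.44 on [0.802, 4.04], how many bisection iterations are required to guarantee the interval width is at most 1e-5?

Initial width b − a = 4.04 − 0.802 = 3.238000.
After n steps the width is (b−a)/2^n; need (b−a)/2^n ≤ 1e-5.
So n ≥ log₂(3.238000/1e-5) = log₂(323800.0000) ≈ 18.3047.
Hence n = 19.

19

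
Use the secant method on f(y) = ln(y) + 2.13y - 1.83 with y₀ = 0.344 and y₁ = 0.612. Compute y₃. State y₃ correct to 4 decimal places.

0.9018

f(y_0) = -2.164394, f(y_1) = -1.017463
y_2 = 0.612000 - (-1.017463)·(0.612000 - 0.344000)/(-1.017463 - (-2.164394)) = 0.849748; f(y_2) = -0.182853
y_3 = 0.849748 - (-0.182853)·(0.849748 - 0.612000)/(-0.182853 - (-1.017463)) = 0.901835; f(y_3) = -0.012414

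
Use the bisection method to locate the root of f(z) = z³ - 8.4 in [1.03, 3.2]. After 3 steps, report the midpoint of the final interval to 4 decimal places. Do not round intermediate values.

1.9794

f(1.030000) = -7.307273, f(3.200000) = 24.368000 (opposite signs)
step 1: m = 2.115000, f(m) = 1.060871 > 0 → root in [1.030000, 2.115000]
step 2: m = 1.572500, f(m) = -4.511591 < 0 → root in [1.572500, 2.115000]
step 3: m = 1.843750, f(m) = -2.132330 < 0 → root in [1.843750, 2.115000]
Midpoint of [1.843750, 2.115000] = 1.979375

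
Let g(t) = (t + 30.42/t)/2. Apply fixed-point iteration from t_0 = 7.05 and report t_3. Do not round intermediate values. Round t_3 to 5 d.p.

5.51543

t_1 = g(7.050000) = 5.682447
t_2 = g(5.682447) = 5.517887
t_3 = g(5.517887) = 5.515433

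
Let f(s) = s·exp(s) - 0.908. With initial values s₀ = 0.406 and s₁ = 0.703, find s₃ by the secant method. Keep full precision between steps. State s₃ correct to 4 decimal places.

f(s_0) = -0.298674, f(s_1) = 0.511922
s_2 = 0.703000 - (0.511922)·(0.703000 - 0.406000)/(0.511922 - (-0.298674)) = 0.515433; f(s_2) = -0.044977
s_3 = 0.515433 - (-0.044977)·(0.515433 - 0.703000)/(-0.044977 - (0.511922)) = 0.530582; f(s_3) = -0.006053

0.5306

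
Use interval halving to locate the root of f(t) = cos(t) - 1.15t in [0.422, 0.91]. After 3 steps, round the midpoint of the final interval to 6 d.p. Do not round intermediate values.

f(0.422000) = 0.426972, f(0.910000) = -0.432754 (opposite signs)
step 1: m = 0.666000, f(m) = 0.020399 > 0 → root in [0.666000, 0.910000]
step 2: m = 0.788000, f(m) = -0.200935 < 0 → root in [0.666000, 0.788000]
step 3: m = 0.727000, f(m) = -0.088878 < 0 → root in [0.666000, 0.727000]
Midpoint of [0.666000, 0.727000] = 0.696500

0.696500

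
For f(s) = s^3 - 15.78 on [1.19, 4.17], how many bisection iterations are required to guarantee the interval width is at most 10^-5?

Initial width b − a = 4.17 − 1.19 = 2.980000.
After n steps the width is (b−a)/2^n; need (b−a)/2^n ≤ 10^-5.
So n ≥ log₂(2.980000/10^-5) = log₂(298000.0000) ≈ 18.1850.
Hence n = 19.

19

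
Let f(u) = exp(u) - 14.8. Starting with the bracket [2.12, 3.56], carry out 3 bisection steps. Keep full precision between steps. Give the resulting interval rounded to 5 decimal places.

[2.66000, 2.84000]

f(2.120000) = -6.468863, f(3.560000) = 20.363197 (opposite signs)
step 1: m = 2.840000, f(m) = 2.315766 > 0 → root in [2.120000, 2.840000]
step 2: m = 2.480000, f(m) = -2.858736 < 0 → root in [2.480000, 2.840000]
step 3: m = 2.660000, f(m) = -0.503711 < 0 → root in [2.660000, 2.840000]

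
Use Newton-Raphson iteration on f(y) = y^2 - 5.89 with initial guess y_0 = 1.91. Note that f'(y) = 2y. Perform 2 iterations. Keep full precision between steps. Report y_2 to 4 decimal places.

Newton update: y ← y − f(y)/f'(y).
y_0 = 1.910000: f = -2.241900, f' = 3.820000 → y_1 = 1.910000 - (-2.241900)/(3.820000) = 2.496885
y_1 = 2.496885: f = 0.344434, f' = 4.993770 → y_2 = 2.496885 - (0.344434)/(4.993770) = 2.427912

2.4279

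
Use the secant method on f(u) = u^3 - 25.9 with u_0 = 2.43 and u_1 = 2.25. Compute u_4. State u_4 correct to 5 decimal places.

Secant update: u_(k+1) = u_k − f(u_k)·(u_k − u_(k-1))/(f(u_k) − f(u_(k-1))).
f(u_0) = -11.551093, f(u_1) = -14.509375
u_2 = 2.250000 - (-14.509375)·(2.250000 - 2.430000)/(-14.509375 - (-11.551093)) = 3.132839; f(u_2) = 4.847821
u_3 = 3.132839 - (4.847821)·(3.132839 - 2.250000)/(4.847821 - (-14.509375)) = 2.911741; f(u_3) = -1.213579
u_4 = 2.911741 - (-1.213579)·(2.911741 - 3.132839)/(-1.213579 - (4.847821)) = 2.956008; f(u_4) = -0.070455

2.95601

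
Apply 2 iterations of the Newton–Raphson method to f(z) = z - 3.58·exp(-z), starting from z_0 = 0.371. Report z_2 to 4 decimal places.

1.1348

f'(z) = 1 + 3.58·exp(-z)
z_0 = 0.371000: f = -2.099357, f' = 3.470357 → z_1 = 0.371000 - (-2.099357)/(3.470357) = 0.975940
z_1 = 0.975940: f = -0.373140, f' = 2.349080 → z_2 = 0.975940 - (-0.373140)/(2.349080) = 1.134785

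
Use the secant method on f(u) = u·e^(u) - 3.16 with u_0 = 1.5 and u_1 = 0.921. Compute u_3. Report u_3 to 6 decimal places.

f(u_0) = 3.562534, f(u_1) = -0.846631
u_2 = 0.921000 - (-0.846631)·(0.921000 - 1.500000)/(-0.846631 - (3.562534)) = 1.032177; f(u_2) = -0.262501
u_3 = 1.032177 - (-0.262501)·(1.032177 - 0.921000)/(-0.262501 - (-0.846631)) = 1.082139; f(u_3) = 0.033377

1.082139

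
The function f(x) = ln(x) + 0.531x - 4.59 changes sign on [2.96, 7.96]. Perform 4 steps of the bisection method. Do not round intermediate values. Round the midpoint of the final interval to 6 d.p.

5.303750

f(2.960000) = -1.933051, f(7.960000) = 1.711189 (opposite signs)
step 1: m = 5.460000, f(m) = 0.006709 > 0 → root in [2.960000, 5.460000]
step 2: m = 4.210000, f(m) = -0.917027 < 0 → root in [4.210000, 5.460000]
step 3: m = 4.835000, f(m) = -0.446734 < 0 → root in [4.835000, 5.460000]
step 4: m = 5.147500, f(m) = -0.218166 < 0 → root in [5.147500, 5.460000]
Midpoint of [5.147500, 5.460000] = 5.303750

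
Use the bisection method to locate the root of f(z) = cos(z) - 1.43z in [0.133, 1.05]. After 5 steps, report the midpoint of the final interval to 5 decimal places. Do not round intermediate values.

f(0.133000) = 0.800979, f(1.050000) = -1.003929 (opposite signs)
step 1: m = 0.591500, f(m) = -0.015740 < 0 → root in [0.133000, 0.591500]
step 2: m = 0.362250, f(m) = 0.417084 > 0 → root in [0.362250, 0.591500]
step 3: m = 0.476875, f(m) = 0.206502 > 0 → root in [0.476875, 0.591500]
step 4: m = 0.534188, f(m) = 0.096794 > 0 → root in [0.534188, 0.591500]
step 5: m = 0.562844, f(m) = 0.040875 > 0 → root in [0.562844, 0.591500]
Midpoint of [0.562844, 0.591500] = 0.577172

0.57717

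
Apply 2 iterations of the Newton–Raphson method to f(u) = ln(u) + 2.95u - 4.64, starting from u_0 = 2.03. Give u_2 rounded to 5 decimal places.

Newton update: u ← u − f(u)/f'(u).
f'(u) = 1/u + 2.95
u_0 = 2.030000: f = 2.056536, f' = 3.442611 → u_1 = 2.030000 - (2.056536)/(3.442611) = 1.432623
u_1 = 1.432623: f = -0.054254, f' = 3.648020 → u_2 = 1.432623 - (-0.054254)/(3.648020) = 1.447495

1.44750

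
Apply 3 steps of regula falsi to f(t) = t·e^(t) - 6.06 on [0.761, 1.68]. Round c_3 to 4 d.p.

1.4350

f(0.761000) = -4.431144, f(1.680000) = 2.954134
step 1: c = 1.312397, f(c) = -1.184355 < 0 → new bracket [1.312397, 1.680000]
step 2: c = 1.417598, f(c) = -0.209298 < 0 → new bracket [1.417598, 1.680000]
step 3: c = 1.434959, f(c) = -0.033930 < 0 → new bracket [1.434959, 1.680000]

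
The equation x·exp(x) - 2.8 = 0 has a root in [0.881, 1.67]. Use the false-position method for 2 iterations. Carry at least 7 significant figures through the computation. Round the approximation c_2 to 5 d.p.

f(0.881000) = -0.673872, f(1.670000) = 6.071320
step 1: c = 0.959824, f(c) = -0.293671 < 0 → new bracket [0.959824, 1.670000]
step 2: c = 0.992591, f(c) = -0.121776 < 0 → new bracket [0.992591, 1.670000]

0.99259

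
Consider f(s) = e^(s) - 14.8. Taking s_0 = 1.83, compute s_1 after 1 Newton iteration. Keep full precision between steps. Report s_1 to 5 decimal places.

f'(s) = e^(s)
s_0 = 1.830000: f = -8.566113, f' = 6.233887 → s_1 = 1.830000 - (-8.566113)/(6.233887) = 3.204121

3.20412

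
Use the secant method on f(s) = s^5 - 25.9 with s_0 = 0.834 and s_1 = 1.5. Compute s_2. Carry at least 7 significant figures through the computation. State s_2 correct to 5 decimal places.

3.19562

Secant update: s_(k+1) = s_k − f(s_k)·(s_k − s_(k-1))/(f(s_k) − f(s_(k-1))).
f(s_0) = -25.496512, f(s_1) = -18.306250
s_2 = 1.500000 - (-18.306250)·(1.500000 - 0.834000)/(-18.306250 - (-25.496512)) = 3.195621; f(s_2) = 307.354932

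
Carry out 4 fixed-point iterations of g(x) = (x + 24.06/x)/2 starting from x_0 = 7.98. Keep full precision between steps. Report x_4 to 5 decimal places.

x_1 = g(7.980000) = 5.497519
x_2 = g(5.497519) = 4.937019
x_3 = g(4.937019) = 4.905203
x_4 = g(4.905203) = 4.905099

4.90510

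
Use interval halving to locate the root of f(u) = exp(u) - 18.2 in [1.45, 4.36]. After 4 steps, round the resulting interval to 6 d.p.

[2.723125, 2.905000]

f(1.450000) = -13.936885, f(4.360000) = 60.057134 (opposite signs)
step 1: m = 2.905000, f(m) = 0.065244 > 0 → root in [1.450000, 2.905000]
step 2: m = 2.177500, f(m) = -9.375782 < 0 → root in [2.177500, 2.905000]
step 3: m = 2.541250, f(m) = -5.504470 < 0 → root in [2.541250, 2.905000]
step 4: m = 2.723125, f(m) = -2.972165 < 0 → root in [2.723125, 2.905000]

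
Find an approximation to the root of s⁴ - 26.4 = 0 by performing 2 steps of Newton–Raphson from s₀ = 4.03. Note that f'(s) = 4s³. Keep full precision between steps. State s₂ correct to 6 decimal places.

Newton update: s ← s − f(s)/f'(s).
s_0 = 4.030000: f = 237.366833, f' = 261.803308 → s_1 = 4.030000 - (237.366833)/(261.803308) = 3.123339
s_1 = 3.123339: f = 68.764842, f' = 121.875775 → s_2 = 3.123339 - (68.764842)/(121.875775) = 2.559118

2.559118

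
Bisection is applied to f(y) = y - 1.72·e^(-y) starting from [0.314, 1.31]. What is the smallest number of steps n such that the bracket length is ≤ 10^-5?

Initial width b − a = 1.31 − 0.314 = 0.996000.
After n steps the width is (b−a)/2^n; need (b−a)/2^n ≤ 10^-5.
So n ≥ log₂(0.996000/10^-5) = log₂(99600.0000) ≈ 16.6039.
Hence n = 17.

17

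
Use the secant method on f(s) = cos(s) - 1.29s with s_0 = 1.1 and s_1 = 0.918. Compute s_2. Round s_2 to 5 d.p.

Secant update: s_(k+1) = s_k − f(s_k)·(s_k − s_(k-1))/(f(s_k) − f(s_(k-1))).
f(s_0) = -0.965404, f(s_1) = -0.576810
s_2 = 0.918000 - (-0.576810)·(0.918000 - 1.100000)/(-0.576810 - (-0.965404)) = 0.647848; f(s_2) = -0.038340

0.64785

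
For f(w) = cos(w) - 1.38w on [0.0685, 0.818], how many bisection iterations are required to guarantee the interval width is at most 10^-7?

Initial width b − a = 0.818 − 0.0685 = 0.749500.
After n steps the width is (b−a)/2^n; need (b−a)/2^n ≤ 10^-7.
So n ≥ log₂(0.749500/10^-7) = log₂(7495000.0000) ≈ 22.8375.
Hence n = 23.

23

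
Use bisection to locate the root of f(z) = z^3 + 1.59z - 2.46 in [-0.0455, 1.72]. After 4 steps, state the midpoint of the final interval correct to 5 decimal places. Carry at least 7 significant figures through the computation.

1.00277

f(-0.045500) = -2.532439, f(1.720000) = 5.363248 (opposite signs)
step 1: m = 0.837250, f(m) = -0.541871 < 0 → root in [0.837250, 1.720000]
step 2: m = 1.278625, f(m) = 1.663415 > 0 → root in [0.837250, 1.278625]
step 3: m = 1.057937, f(m) = 0.406198 > 0 → root in [0.837250, 1.057937]
step 4: m = 0.947594, f(m) = -0.102449 < 0 → root in [0.947594, 1.057937]
Midpoint of [0.947594, 1.057937] = 1.002766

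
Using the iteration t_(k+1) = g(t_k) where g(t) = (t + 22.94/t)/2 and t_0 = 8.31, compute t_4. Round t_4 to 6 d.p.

4.789572

t_1 = g(8.310000) = 5.535265
t_2 = g(5.535265) = 4.839801
t_3 = g(4.839801) = 4.789833
t_4 = g(4.789833) = 4.789572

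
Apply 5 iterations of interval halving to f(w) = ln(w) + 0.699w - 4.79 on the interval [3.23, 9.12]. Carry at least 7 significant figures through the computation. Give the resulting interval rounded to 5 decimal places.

[4.51844, 4.70250]

f(3.230000) = -1.359748, f(9.120000) = 3.795350 (opposite signs)
step 1: m = 6.175000, f(m) = 1.346834 > 0 → root in [3.230000, 6.175000]
step 2: m = 4.702500, f(m) = 0.045142 > 0 → root in [3.230000, 4.702500]
step 3: m = 3.966250, f(m) = -0.639770 < 0 → root in [3.966250, 4.702500]
step 4: m = 4.334375, f(m) = -0.293694 < 0 → root in [4.334375, 4.702500]
step 5: m = 4.518437, f(m) = -0.123446 < 0 → root in [4.518437, 4.702500]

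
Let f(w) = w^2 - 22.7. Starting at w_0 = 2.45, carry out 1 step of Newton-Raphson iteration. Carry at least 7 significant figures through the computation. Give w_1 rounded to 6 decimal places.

f'(w) = 2w
w_0 = 2.450000: f = -16.697500, f' = 4.900000 → w_1 = 2.450000 - (-16.697500)/(4.900000) = 5.857653

5.857653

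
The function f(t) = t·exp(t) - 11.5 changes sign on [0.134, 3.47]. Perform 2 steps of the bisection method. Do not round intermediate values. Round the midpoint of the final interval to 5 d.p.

f(0.134000) = -11.346785, f(3.470000) = 100.014496 (opposite signs)
step 1: m = 1.802000, f(m) = -0.576711 < 0 → root in [1.802000, 3.470000]
step 2: m = 2.636000, f(m) = 25.291345 > 0 → root in [1.802000, 2.636000]
Midpoint of [1.802000, 2.636000] = 2.219000

2.21900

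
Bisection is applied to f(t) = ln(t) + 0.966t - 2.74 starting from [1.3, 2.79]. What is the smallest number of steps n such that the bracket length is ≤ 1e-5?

Initial width b − a = 2.79 − 1.3 = 1.490000.
After n steps the width is (b−a)/2^n; need (b−a)/2^n ≤ 1e-5.
So n ≥ log₂(1.490000/1e-5) = log₂(149000.0000) ≈ 17.1850.
Hence n = 18.

18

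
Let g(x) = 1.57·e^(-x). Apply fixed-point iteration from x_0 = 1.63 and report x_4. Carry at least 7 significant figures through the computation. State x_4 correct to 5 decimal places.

0.95702

x_1 = g(1.630000) = 0.307609
x_2 = g(0.307609) = 1.154268
x_3 = g(1.154268) = 0.495003
x_4 = g(0.495003) = 0.957024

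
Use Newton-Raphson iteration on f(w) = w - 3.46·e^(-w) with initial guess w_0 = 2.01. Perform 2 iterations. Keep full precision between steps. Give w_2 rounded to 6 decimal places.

Newton update: w ← w − f(w)/f'(w).
f'(w) = 1 + 3.46·e^(-w)
w_0 = 2.010000: f = 1.546399, f' = 1.463601 → w_1 = 2.010000 - (1.546399)/(1.463601) = 0.953428
w_1 = 0.953428: f = -0.380116, f' = 2.333544 → w_2 = 0.953428 - (-0.380116)/(2.333544) = 1.116320

1.116320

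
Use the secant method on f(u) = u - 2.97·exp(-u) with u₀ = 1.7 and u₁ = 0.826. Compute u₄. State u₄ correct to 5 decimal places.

f(u_0) = 1.157430, f(u_1) = -0.474257
u_2 = 0.826000 - (-0.474257)·(0.826000 - 1.700000)/(-0.474257 - (1.157430)) = 1.080032; f(u_2) = 0.071465
u_3 = 1.080032 - (0.071465)·(1.080032 - 0.826000)/(0.071465 - (-0.474257)) = 1.046765; f(u_3) = 0.004082
u_4 = 1.046765 - (0.004082)·(1.046765 - 1.080032)/(0.004082 - (0.071465)) = 1.044750; f(u_4) = -0.000037

1.04475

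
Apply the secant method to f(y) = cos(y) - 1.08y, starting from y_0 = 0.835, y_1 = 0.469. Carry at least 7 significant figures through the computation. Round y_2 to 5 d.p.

f(y_0) = -0.230622, f(y_1) = 0.385501
y_2 = 0.469000 - (0.385501)·(0.469000 - 0.835000)/(0.385501 - (-0.230622)) = 0.698002; f(y_2) = 0.012286

0.69800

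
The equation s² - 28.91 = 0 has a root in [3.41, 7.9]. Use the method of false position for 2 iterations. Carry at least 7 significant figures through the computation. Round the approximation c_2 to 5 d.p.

5.29056

False-position update: c = (a·f(b) − b·f(a))/(f(b) − f(a)); replace the endpoint whose sign matches f(c).
f(3.410000) = -17.281900, f(7.900000) = 33.500000
step 1: c = 4.938019, f(c) = -4.525964 < 0 → new bracket [4.938019, 7.900000]
step 2: c = 5.290563, f(c) = -0.919941 < 0 → new bracket [5.290563, 7.900000]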